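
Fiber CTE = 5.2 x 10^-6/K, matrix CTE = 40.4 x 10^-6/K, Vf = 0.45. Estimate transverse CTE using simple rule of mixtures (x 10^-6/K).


alpha_2 = alpha_f*Vf + alpha_m*(1-Vf) = 5.2*0.45 + 40.4*0.55 = 24.6 x 10^-6/K

24.6 x 10^-6/K


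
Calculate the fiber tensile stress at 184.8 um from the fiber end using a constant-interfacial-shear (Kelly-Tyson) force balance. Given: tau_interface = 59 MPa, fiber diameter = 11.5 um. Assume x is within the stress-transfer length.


Force balance: sigma_f * (pi*d^2/4) = tau * (pi*d) * x  ->  sigma_f = 4 * tau * x / d
sigma_f = 4 * 59 * 184.8 / 11.5 = 3792.4 MPa

3792.4 MPa


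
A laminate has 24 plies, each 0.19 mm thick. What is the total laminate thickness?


h = n * t_ply = 24 * 0.19 = 4.56 mm

4.56 mm


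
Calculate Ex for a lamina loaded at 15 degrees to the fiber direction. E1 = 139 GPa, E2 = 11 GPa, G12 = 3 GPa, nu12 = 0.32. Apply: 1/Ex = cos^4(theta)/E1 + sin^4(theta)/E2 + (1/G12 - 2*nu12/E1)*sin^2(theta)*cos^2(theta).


cos^4(15) = 0.870513, sin^4(15) = 0.004487, sin^2(15)*cos^2(15) = 0.0625
1/G12 - 2*nu12/E1 = 1/3 - 2*0.32/139 = 0.328729 GPa^-1
1/Ex = 0.870513/139 + 0.004487/11 + 0.328729*0.0625 = 0.0272162 GPa^-1
Ex = 36.74 GPa

36.74 GPa


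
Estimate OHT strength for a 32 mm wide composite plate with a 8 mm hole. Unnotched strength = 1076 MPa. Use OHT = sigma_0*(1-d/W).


OHT = sigma_0*(1-d/W) = 1076*(1-8/32) = 807.0 MPa

807.0 MPa


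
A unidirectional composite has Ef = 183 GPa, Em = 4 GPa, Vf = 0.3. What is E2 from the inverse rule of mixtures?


1/E2 = Vf/Ef + (1-Vf)/Em = 0.3/183 + 0.7/4
E2 = 5.66 GPa

5.66 GPa


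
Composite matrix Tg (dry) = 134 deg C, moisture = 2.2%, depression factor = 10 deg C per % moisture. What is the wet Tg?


Tg_wet = Tg_dry - k*moisture = 134 - 10*2.2 = 112.0 deg C

112.0 deg C


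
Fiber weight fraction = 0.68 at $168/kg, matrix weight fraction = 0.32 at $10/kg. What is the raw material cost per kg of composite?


Cost = cost_f*Wf + cost_m*Wm = 168*0.68 + 10*0.32 = $117.44/kg

$117.44/kg


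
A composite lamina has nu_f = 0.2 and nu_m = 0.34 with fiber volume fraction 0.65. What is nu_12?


nu_12 = nu_f*Vf + nu_m*(1-Vf) = 0.2*0.65 + 0.34*0.35 = 0.249

0.249


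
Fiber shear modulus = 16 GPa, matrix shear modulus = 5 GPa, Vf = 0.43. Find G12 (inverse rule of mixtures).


1/G12 = Vf/Gf + (1-Vf)/Gm = 0.43/16 + 0.57/5
G12 = 7.1 GPa

7.1 GPa


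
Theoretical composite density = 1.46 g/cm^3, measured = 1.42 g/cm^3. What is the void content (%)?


Void% = (rho_theo - rho_actual)/rho_theo * 100 = (1.46 - 1.42)/1.46 * 100 = 2.74%

2.74%


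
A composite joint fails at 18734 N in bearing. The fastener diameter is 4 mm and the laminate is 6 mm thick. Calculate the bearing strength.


sigma_br = F/(d*h) = 18734/(4*6) = 780.6 MPa

780.6 MPa


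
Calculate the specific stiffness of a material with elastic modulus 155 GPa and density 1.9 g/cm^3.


Specific stiffness = E/rho = 155/1.9 = 81.6 GPa/(g/cm^3)

81.6 GPa/(g/cm^3)


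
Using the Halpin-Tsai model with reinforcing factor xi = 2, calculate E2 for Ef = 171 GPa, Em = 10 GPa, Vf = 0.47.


eta = (Ef/Em - 1)/(Ef/Em + xi) = (17.1 - 1)/(17.1 + 2) = 0.8429
E2 = Em*(1+xi*eta*Vf)/(1-eta*Vf) = 29.68 GPa

29.68 GPa


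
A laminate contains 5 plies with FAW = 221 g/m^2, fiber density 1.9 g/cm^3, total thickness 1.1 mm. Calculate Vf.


Vf = n * FAW / (rho_f * h * 1000) = 5 * 221 / (1.9 * 1.1 * 1000) = 0.5287

0.5287


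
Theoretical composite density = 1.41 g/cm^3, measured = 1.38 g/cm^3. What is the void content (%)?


Void% = (rho_theo - rho_actual)/rho_theo * 100 = (1.41 - 1.38)/1.41 * 100 = 2.13%

2.13%


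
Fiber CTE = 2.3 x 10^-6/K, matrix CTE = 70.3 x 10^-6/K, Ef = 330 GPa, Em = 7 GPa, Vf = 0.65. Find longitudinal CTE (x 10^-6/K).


E1 = Ef*Vf + Em*(1-Vf) = 216.95
alpha_1 = (alpha_f*Ef*Vf + alpha_m*Em*(1-Vf))/E1 = 3.07 x 10^-6/K

3.07 x 10^-6/K


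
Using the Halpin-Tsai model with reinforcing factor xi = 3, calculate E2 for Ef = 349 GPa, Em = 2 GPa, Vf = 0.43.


eta = (Ef/Em - 1)/(Ef/Em + xi) = (174.5 - 1)/(174.5 + 3) = 0.9775
E2 = Em*(1+xi*eta*Vf)/(1-eta*Vf) = 7.8 GPa

7.8 GPa


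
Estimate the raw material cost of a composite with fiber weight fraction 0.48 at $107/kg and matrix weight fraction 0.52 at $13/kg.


Cost = cost_f*Wf + cost_m*Wm = 107*0.48 + 13*0.52 = $58.12/kg

$58.12/kg


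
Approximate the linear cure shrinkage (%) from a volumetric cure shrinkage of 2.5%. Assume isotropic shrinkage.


Linear shrinkage ≈ vol_shrink/3 = 2.5/3 = 0.833%

0.833%


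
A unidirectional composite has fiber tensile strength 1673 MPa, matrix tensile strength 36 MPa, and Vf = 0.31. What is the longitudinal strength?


sigma_1 = sigma_f*Vf + sigma_m*(1-Vf) = 1673*0.31 + 36*0.69 = 543.5 MPa

543.5 MPa


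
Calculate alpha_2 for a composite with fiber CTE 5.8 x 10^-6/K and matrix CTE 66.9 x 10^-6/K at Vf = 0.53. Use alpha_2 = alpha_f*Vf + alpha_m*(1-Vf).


alpha_2 = alpha_f*Vf + alpha_m*(1-Vf) = 5.8*0.53 + 66.9*0.47 = 34.5 x 10^-6/K

34.5 x 10^-6/K


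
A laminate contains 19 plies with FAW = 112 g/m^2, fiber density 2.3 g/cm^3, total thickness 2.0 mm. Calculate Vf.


Vf = n * FAW / (rho_f * h * 1000) = 19 * 112 / (2.3 * 2.0 * 1000) = 0.4626

0.4626


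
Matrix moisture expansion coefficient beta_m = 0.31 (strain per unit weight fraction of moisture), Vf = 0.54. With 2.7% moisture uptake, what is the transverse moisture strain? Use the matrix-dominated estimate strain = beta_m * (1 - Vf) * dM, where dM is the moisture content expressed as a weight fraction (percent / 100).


dM = 2.7/100 = 0.027
strain = beta_m * (1-Vf) * dM = 0.31 * 0.46 * 0.027 = 0.0038502

0.0038502


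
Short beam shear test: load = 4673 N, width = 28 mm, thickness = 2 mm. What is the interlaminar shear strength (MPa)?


ILSS = 3F/(4bh) = 3*4673/(4*28*2) = 62.58 MPa

62.58 MPa


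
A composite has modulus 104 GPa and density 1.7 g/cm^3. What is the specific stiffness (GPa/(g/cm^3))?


Specific stiffness = E/rho = 104/1.7 = 61.2 GPa/(g/cm^3)

61.2 GPa/(g/cm^3)


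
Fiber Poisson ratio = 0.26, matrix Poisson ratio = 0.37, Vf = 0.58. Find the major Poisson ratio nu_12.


nu_12 = nu_f*Vf + nu_m*(1-Vf) = 0.26*0.58 + 0.37*0.42 = 0.3062

0.3062


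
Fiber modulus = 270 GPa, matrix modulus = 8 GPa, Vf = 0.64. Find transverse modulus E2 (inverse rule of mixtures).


1/E2 = Vf/Ef + (1-Vf)/Em = 0.64/270 + 0.36/8
E2 = 21.11 GPa

21.11 GPa


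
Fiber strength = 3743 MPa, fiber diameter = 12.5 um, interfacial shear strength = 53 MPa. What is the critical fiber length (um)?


Lc = sigma_f * d / (2 * tau_i) = 3743 * 12.5 / (2 * 53) = 441.4 um

441.4 um


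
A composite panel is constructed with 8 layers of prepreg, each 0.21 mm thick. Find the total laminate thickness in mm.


h = n * t_ply = 8 * 0.21 = 1.68 mm

1.68 mm


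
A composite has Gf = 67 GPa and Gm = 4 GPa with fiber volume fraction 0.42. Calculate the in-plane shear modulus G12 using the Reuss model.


1/G12 = Vf/Gf + (1-Vf)/Gm = 0.42/67 + 0.58/4
G12 = 6.61 GPa

6.61 GPa


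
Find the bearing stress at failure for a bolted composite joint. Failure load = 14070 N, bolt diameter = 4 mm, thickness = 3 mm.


sigma_br = F/(d*h) = 14070/(4*3) = 1172.5 MPa

1172.5 MPa


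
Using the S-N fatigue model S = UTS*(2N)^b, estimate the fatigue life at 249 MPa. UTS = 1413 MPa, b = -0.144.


N = 0.5 * (S/UTS)^(1/b) = 0.5 * (249/1413)^(1/-0.144) = 86036.7498 cycles

86036.7498 cycles


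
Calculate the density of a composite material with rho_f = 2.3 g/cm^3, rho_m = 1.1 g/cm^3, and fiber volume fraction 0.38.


rho_c = rho_f*Vf + rho_m*(1-Vf) = 2.3*0.38 + 1.1*0.62 = 1.556 g/cm^3

1.556 g/cm^3


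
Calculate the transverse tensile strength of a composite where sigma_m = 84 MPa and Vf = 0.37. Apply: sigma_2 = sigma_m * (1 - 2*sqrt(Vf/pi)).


factor = 1 - 2*sqrt(0.37/pi) = 0.3136
sigma_2 = 84 * 0.3136 = 26.35 MPa

26.35 MPa


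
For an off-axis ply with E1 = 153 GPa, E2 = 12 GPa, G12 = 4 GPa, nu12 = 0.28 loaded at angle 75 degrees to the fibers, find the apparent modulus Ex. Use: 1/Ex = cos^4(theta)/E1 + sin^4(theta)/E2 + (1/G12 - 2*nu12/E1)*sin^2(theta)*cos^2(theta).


cos^4(75) = 0.004487, sin^4(75) = 0.870513, sin^2(75)*cos^2(75) = 0.0625
1/G12 - 2*nu12/E1 = 1/4 - 2*0.28/153 = 0.24634 GPa^-1
1/Ex = 0.004487/153 + 0.870513/12 + 0.24634*0.0625 = 0.0879683 GPa^-1
Ex = 11.37 GPa

11.37 GPa


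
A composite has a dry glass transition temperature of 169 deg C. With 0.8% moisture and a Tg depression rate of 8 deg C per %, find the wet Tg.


Tg_wet = Tg_dry - k*moisture = 169 - 8*0.8 = 162.6 deg C

162.6 deg C


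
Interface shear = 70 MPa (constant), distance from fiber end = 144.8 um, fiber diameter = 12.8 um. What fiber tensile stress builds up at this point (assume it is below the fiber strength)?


Force balance: sigma_f * (pi*d^2/4) = tau * (pi*d) * x  ->  sigma_f = 4 * tau * x / d
sigma_f = 4 * 70 * 144.8 / 12.8 = 3167.5 MPa

3167.5 MPa


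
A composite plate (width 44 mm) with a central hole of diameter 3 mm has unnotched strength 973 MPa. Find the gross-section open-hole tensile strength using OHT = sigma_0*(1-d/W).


OHT = sigma_0*(1-d/W) = 973*(1-3/44) = 906.7 MPa

906.7 MPa


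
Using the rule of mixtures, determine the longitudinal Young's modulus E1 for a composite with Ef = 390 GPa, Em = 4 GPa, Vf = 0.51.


E1 = Ef*Vf + Em*(1-Vf) = 390*0.51 + 4*0.49 = 200.86 GPa

200.86 GPa


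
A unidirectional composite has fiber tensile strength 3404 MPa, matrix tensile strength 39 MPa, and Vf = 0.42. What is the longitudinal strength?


sigma_1 = sigma_f*Vf + sigma_m*(1-Vf) = 3404*0.42 + 39*0.58 = 1452.3 MPa

1452.3 MPa


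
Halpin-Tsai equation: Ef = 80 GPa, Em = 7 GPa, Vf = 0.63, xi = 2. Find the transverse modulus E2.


eta = (Ef/Em - 1)/(Ef/Em + xi) = (11.4286 - 1)/(11.4286 + 2) = 0.7766
E2 = Em*(1+xi*eta*Vf)/(1-eta*Vf) = 27.12 GPa

27.12 GPa


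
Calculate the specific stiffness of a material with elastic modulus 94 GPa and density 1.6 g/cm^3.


Specific stiffness = E/rho = 94/1.6 = 58.8 GPa/(g/cm^3)

58.8 GPa/(g/cm^3)


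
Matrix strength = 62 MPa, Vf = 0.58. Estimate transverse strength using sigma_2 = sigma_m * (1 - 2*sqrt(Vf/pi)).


factor = 1 - 2*sqrt(0.58/pi) = 0.1407
sigma_2 = 62 * 0.1407 = 8.72 MPa

8.72 MPa


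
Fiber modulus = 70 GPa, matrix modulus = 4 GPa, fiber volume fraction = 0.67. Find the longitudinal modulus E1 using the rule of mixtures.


E1 = Ef*Vf + Em*(1-Vf) = 70*0.67 + 4*0.33 = 48.22 GPa

48.22 GPa


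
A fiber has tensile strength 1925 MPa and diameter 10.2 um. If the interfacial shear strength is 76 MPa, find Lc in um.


Lc = sigma_f * d / (2 * tau_i) = 1925 * 10.2 / (2 * 76) = 129.2 um

129.2 um


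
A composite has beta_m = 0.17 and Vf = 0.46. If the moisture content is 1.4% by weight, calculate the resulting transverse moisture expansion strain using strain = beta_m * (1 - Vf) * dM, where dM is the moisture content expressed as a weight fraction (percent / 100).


dM = 1.4/100 = 0.014
strain = beta_m * (1-Vf) * dM = 0.17 * 0.54 * 0.014 = 0.0012852

0.0012852


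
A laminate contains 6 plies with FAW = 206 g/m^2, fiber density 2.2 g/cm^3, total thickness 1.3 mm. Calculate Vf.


Vf = n * FAW / (rho_f * h * 1000) = 6 * 206 / (2.2 * 1.3 * 1000) = 0.4322

0.4322


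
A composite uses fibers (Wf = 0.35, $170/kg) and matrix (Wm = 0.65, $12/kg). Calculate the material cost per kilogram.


Cost = cost_f*Wf + cost_m*Wm = 170*0.35 + 12*0.65 = $67.3/kg

$67.3/kg


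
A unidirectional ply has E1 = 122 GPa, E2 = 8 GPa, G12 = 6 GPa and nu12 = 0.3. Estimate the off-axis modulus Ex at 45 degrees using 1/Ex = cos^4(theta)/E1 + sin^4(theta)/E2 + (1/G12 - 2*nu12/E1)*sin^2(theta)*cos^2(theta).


cos^4(45) = 0.25, sin^4(45) = 0.25, sin^2(45)*cos^2(45) = 0.25
1/G12 - 2*nu12/E1 = 1/6 - 2*0.3/122 = 0.161749 GPa^-1
1/Ex = 0.25/122 + 0.25/8 + 0.161749*0.25 = 0.0737363 GPa^-1
Ex = 13.56 GPa

13.56 GPa


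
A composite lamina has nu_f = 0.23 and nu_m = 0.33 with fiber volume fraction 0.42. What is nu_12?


nu_12 = nu_f*Vf + nu_m*(1-Vf) = 0.23*0.42 + 0.33*0.58 = 0.288

0.288


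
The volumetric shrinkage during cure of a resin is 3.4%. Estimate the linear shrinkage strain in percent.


Linear shrinkage ≈ vol_shrink/3 = 3.4/3 = 1.133%

1.133%


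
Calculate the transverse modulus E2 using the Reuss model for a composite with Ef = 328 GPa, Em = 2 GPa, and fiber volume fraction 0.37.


1/E2 = Vf/Ef + (1-Vf)/Em = 0.37/328 + 0.63/2
E2 = 3.16 GPa

3.16 GPa


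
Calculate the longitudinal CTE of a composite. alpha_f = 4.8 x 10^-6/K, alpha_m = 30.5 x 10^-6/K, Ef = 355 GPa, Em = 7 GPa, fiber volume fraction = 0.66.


E1 = Ef*Vf + Em*(1-Vf) = 236.68
alpha_1 = (alpha_f*Ef*Vf + alpha_m*Em*(1-Vf))/E1 = 5.06 x 10^-6/K

5.06 x 10^-6/K


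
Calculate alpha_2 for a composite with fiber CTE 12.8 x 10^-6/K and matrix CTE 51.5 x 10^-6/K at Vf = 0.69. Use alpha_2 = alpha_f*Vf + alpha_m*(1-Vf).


alpha_2 = alpha_f*Vf + alpha_m*(1-Vf) = 12.8*0.69 + 51.5*0.31 = 24.8 x 10^-6/K

24.8 x 10^-6/K


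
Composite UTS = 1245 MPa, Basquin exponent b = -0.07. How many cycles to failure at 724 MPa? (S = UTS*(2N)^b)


N = 0.5 * (S/UTS)^(1/b) = 0.5 * (724/1245)^(1/-0.07) = 1154.1624 cycles

1154.1624 cycles


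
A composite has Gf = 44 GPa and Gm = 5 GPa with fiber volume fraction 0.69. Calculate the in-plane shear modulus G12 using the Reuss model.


1/G12 = Vf/Gf + (1-Vf)/Gm = 0.69/44 + 0.31/5
G12 = 12.87 GPa

12.87 GPa


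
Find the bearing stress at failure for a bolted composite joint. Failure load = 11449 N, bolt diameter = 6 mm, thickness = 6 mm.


sigma_br = F/(d*h) = 11449/(6*6) = 318.0 MPa

318.0 MPa


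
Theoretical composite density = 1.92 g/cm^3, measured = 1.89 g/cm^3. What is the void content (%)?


Void% = (rho_theo - rho_actual)/rho_theo * 100 = (1.92 - 1.89)/1.92 * 100 = 1.56%

1.56%


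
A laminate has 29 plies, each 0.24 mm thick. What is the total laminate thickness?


h = n * t_ply = 29 * 0.24 = 6.96 mm

6.96 mm


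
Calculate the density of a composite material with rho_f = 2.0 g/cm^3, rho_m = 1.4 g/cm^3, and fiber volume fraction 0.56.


rho_c = rho_f*Vf + rho_m*(1-Vf) = 2.0*0.56 + 1.4*0.44 = 1.736 g/cm^3

1.736 g/cm^3


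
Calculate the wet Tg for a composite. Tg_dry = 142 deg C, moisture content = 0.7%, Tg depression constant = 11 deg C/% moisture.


Tg_wet = Tg_dry - k*moisture = 142 - 11*0.7 = 134.3 deg C

134.3 deg C


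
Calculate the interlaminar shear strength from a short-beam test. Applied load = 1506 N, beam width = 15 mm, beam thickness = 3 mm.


ILSS = 3F/(4bh) = 3*1506/(4*15*3) = 25.1 MPa

25.1 MPa


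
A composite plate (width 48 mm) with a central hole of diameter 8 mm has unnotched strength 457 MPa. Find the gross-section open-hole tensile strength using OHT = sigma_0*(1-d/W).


OHT = sigma_0*(1-d/W) = 457*(1-8/48) = 380.8 MPa

380.8 MPa


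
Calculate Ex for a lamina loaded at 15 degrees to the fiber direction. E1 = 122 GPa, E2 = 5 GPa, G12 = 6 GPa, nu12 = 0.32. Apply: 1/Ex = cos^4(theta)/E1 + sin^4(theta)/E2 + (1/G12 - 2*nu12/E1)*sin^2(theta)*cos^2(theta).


cos^4(15) = 0.870513, sin^4(15) = 0.004487, sin^2(15)*cos^2(15) = 0.0625
1/G12 - 2*nu12/E1 = 1/6 - 2*0.32/122 = 0.161421 GPa^-1
1/Ex = 0.870513/122 + 0.004487/5 + 0.161421*0.0625 = 0.0181216 GPa^-1
Ex = 55.18 GPa

55.18 GPa


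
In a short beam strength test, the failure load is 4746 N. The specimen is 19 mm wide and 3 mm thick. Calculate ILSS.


ILSS = 3F/(4bh) = 3*4746/(4*19*3) = 62.45 MPa

62.45 MPa


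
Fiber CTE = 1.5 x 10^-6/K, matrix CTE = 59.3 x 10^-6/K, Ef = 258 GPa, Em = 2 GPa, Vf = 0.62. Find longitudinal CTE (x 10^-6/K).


E1 = Ef*Vf + Em*(1-Vf) = 160.72
alpha_1 = (alpha_f*Ef*Vf + alpha_m*Em*(1-Vf))/E1 = 1.77 x 10^-6/K

1.77 x 10^-6/K


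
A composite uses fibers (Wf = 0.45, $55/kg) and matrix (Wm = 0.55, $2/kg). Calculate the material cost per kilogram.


Cost = cost_f*Wf + cost_m*Wm = 55*0.45 + 2*0.55 = $25.85/kg

$25.85/kg


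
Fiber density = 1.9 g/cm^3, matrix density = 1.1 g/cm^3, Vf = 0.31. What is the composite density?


rho_c = rho_f*Vf + rho_m*(1-Vf) = 1.9*0.31 + 1.1*0.69 = 1.348 g/cm^3

1.348 g/cm^3


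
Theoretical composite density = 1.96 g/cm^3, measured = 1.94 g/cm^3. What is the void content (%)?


Void% = (rho_theo - rho_actual)/rho_theo * 100 = (1.96 - 1.94)/1.96 * 100 = 1.02%

1.02%


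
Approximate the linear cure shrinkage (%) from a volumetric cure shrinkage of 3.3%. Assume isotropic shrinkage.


Linear shrinkage ≈ vol_shrink/3 = 3.3/3 = 1.1%

1.1%


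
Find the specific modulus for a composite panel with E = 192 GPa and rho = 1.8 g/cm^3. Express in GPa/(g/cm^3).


Specific stiffness = E/rho = 192/1.8 = 106.7 GPa/(g/cm^3)

106.7 GPa/(g/cm^3)


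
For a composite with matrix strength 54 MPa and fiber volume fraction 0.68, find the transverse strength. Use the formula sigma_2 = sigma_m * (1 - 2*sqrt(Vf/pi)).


factor = 1 - 2*sqrt(0.68/pi) = 0.0695
sigma_2 = 54 * 0.0695 = 3.75 MPa

3.75 MPa


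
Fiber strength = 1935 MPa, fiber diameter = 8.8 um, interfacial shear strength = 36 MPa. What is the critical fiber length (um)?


Lc = sigma_f * d / (2 * tau_i) = 1935 * 8.8 / (2 * 36) = 236.5 um

236.5 um


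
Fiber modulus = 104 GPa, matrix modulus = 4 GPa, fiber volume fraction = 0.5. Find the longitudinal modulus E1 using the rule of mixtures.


E1 = Ef*Vf + Em*(1-Vf) = 104*0.5 + 4*0.5 = 54.0 GPa

54.0 GPa


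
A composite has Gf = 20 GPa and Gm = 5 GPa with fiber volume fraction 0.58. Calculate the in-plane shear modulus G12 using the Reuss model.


1/G12 = Vf/Gf + (1-Vf)/Gm = 0.58/20 + 0.42/5
G12 = 8.85 GPa

8.85 GPa


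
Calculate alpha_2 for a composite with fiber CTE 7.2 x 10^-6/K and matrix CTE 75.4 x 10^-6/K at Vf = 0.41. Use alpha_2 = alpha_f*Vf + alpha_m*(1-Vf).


alpha_2 = alpha_f*Vf + alpha_m*(1-Vf) = 7.2*0.41 + 75.4*0.59 = 47.4 x 10^-6/K

47.4 x 10^-6/K


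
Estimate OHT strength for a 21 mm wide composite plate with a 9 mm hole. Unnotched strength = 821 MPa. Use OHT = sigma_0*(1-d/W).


OHT = sigma_0*(1-d/W) = 821*(1-9/21) = 469.1 MPa

469.1 MPa


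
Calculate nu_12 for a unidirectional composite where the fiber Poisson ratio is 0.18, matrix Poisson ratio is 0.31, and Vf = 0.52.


nu_12 = nu_f*Vf + nu_m*(1-Vf) = 0.18*0.52 + 0.31*0.48 = 0.2424

0.2424


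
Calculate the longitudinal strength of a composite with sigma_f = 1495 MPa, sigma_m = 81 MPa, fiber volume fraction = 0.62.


sigma_1 = sigma_f*Vf + sigma_m*(1-Vf) = 1495*0.62 + 81*0.38 = 957.7 MPa

957.7 MPa


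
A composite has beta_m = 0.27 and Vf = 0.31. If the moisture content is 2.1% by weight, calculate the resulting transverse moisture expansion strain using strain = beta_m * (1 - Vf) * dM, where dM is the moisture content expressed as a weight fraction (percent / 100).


dM = 2.1/100 = 0.021
strain = beta_m * (1-Vf) * dM = 0.27 * 0.69 * 0.021 = 0.0039123

0.0039123


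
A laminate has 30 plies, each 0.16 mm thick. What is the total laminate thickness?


h = n * t_ply = 30 * 0.16 = 4.8 mm

4.8 mm


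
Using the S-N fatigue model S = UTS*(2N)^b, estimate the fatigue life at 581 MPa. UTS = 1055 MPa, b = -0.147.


N = 0.5 * (S/UTS)^(1/b) = 0.5 * (581/1055)^(1/-0.147) = 28.9330 cycles

28.9330 cycles


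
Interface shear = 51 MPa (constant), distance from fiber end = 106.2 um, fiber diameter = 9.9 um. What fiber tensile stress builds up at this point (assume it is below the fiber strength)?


Force balance: sigma_f * (pi*d^2/4) = tau * (pi*d) * x  ->  sigma_f = 4 * tau * x / d
sigma_f = 4 * 51 * 106.2 / 9.9 = 2188.4 MPa

2188.4 MPa


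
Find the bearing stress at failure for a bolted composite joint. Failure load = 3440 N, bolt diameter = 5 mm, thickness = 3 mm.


sigma_br = F/(d*h) = 3440/(5*3) = 229.3 MPa

229.3 MPa


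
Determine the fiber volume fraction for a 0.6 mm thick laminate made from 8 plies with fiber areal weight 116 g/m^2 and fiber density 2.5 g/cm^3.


Vf = n * FAW / (rho_f * h * 1000) = 8 * 116 / (2.5 * 0.6 * 1000) = 0.6187

0.6187


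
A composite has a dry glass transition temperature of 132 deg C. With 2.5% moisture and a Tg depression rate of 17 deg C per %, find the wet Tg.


Tg_wet = Tg_dry - k*moisture = 132 - 17*2.5 = 89.5 deg C

89.5 deg C


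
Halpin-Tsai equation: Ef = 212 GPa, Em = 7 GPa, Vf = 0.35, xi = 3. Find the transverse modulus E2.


eta = (Ef/Em - 1)/(Ef/Em + xi) = (30.2857 - 1)/(30.2857 + 3) = 0.8798
E2 = Em*(1+xi*eta*Vf)/(1-eta*Vf) = 19.46 GPa

19.46 GPa


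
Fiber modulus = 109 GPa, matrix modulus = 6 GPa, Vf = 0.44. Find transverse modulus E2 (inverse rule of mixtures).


1/E2 = Vf/Ef + (1-Vf)/Em = 0.44/109 + 0.56/6
E2 = 10.27 GPa

10.27 GPa


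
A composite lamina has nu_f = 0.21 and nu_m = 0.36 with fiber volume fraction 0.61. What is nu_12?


nu_12 = nu_f*Vf + nu_m*(1-Vf) = 0.21*0.61 + 0.36*0.39 = 0.2685

0.2685


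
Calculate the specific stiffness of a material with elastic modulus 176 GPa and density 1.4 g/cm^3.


Specific stiffness = E/rho = 176/1.4 = 125.7 GPa/(g/cm^3)

125.7 GPa/(g/cm^3)


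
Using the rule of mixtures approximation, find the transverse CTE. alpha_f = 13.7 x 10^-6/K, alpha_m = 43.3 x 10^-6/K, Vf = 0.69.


alpha_2 = alpha_f*Vf + alpha_m*(1-Vf) = 13.7*0.69 + 43.3*0.31 = 22.9 x 10^-6/K

22.9 x 10^-6/K


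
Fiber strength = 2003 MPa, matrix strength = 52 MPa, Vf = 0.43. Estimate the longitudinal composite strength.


sigma_1 = sigma_f*Vf + sigma_m*(1-Vf) = 2003*0.43 + 52*0.57 = 890.9 MPa

890.9 MPa


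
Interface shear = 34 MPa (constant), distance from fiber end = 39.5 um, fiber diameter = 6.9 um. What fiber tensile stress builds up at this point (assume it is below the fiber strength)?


Force balance: sigma_f * (pi*d^2/4) = tau * (pi*d) * x  ->  sigma_f = 4 * tau * x / d
sigma_f = 4 * 34 * 39.5 / 6.9 = 778.6 MPa

778.6 MPa


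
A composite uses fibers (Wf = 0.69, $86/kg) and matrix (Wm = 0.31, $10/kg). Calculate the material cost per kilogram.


Cost = cost_f*Wf + cost_m*Wm = 86*0.69 + 10*0.31 = $62.44/kg

$62.44/kg


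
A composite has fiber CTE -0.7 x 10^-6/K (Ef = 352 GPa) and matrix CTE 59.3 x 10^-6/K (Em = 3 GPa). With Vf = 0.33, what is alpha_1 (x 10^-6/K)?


E1 = Ef*Vf + Em*(1-Vf) = 118.17
alpha_1 = (alpha_f*Ef*Vf + alpha_m*Em*(1-Vf))/E1 = 0.32 x 10^-6/K

0.32 x 10^-6/K


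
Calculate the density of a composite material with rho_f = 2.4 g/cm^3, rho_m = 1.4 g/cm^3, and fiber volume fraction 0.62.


rho_c = rho_f*Vf + rho_m*(1-Vf) = 2.4*0.62 + 1.4*0.38 = 2.02 g/cm^3

2.02 g/cm^3


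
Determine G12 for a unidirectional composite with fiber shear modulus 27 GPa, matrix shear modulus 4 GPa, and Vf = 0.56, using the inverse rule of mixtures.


1/G12 = Vf/Gf + (1-Vf)/Gm = 0.56/27 + 0.44/4
G12 = 7.65 GPa

7.65 GPa


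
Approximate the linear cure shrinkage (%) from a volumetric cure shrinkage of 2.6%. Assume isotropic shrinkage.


Linear shrinkage ≈ vol_shrink/3 = 2.6/3 = 0.867%

0.867%


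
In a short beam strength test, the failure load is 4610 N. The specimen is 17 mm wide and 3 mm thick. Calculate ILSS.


ILSS = 3F/(4bh) = 3*4610/(4*17*3) = 67.79 MPa

67.79 MPa


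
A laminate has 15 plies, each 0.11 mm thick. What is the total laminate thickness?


h = n * t_ply = 15 * 0.11 = 1.65 mm

1.65 mm


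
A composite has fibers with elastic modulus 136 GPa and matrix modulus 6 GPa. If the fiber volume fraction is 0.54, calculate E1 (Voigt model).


E1 = Ef*Vf + Em*(1-Vf) = 136*0.54 + 6*0.46 = 76.2 GPa

76.2 GPa


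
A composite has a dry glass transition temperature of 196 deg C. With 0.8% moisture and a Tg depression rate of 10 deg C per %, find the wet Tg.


Tg_wet = Tg_dry - k*moisture = 196 - 10*0.8 = 188.0 deg C

188.0 deg C


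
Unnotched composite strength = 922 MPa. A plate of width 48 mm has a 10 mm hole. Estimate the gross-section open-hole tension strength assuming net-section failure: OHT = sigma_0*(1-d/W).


OHT = sigma_0*(1-d/W) = 922*(1-10/48) = 729.9 MPa

729.9 MPa


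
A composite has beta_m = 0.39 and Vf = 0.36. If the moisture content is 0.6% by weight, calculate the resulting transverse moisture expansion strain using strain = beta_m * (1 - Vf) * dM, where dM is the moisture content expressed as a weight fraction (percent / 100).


dM = 0.6/100 = 0.006
strain = beta_m * (1-Vf) * dM = 0.39 * 0.64 * 0.006 = 0.0014976

0.0014976


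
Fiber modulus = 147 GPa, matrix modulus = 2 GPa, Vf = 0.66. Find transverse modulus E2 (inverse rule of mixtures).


1/E2 = Vf/Ef + (1-Vf)/Em = 0.66/147 + 0.34/2
E2 = 5.73 GPa

5.73 GPa


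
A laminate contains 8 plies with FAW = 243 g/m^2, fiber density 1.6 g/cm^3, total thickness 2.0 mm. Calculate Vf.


Vf = n * FAW / (rho_f * h * 1000) = 8 * 243 / (1.6 * 2.0 * 1000) = 0.6075

0.6075


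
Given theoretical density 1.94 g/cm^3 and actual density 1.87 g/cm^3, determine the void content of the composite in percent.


Void% = (rho_theo - rho_actual)/rho_theo * 100 = (1.94 - 1.87)/1.94 * 100 = 3.61%

3.61%


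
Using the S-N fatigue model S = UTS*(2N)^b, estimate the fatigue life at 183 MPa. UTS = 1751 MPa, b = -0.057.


N = 0.5 * (S/UTS)^(1/b) = 0.5 * (183/1751)^(1/-0.057) = 8.0650e+16 cycles

8.0650e+16 cycles


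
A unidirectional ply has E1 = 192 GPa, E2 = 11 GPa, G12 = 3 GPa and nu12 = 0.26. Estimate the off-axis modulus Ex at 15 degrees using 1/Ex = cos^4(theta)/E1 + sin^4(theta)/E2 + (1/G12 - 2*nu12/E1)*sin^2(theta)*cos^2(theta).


cos^4(15) = 0.870513, sin^4(15) = 0.004487, sin^2(15)*cos^2(15) = 0.0625
1/G12 - 2*nu12/E1 = 1/3 - 2*0.26/192 = 0.330625 GPa^-1
1/Ex = 0.870513/192 + 0.004487/11 + 0.330625*0.0625 = 0.0256059 GPa^-1
Ex = 39.05 GPa

39.05 GPa


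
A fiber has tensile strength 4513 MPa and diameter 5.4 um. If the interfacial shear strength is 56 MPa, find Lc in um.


Lc = sigma_f * d / (2 * tau_i) = 4513 * 5.4 / (2 * 56) = 217.6 um

217.6 um


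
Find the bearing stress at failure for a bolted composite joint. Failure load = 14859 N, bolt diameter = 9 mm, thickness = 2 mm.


sigma_br = F/(d*h) = 14859/(9*2) = 825.5 MPa

825.5 MPa


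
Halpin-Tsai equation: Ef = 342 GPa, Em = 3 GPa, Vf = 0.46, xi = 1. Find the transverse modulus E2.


eta = (Ef/Em - 1)/(Ef/Em + xi) = (114.0 - 1)/(114.0 + 1) = 0.9826
E2 = Em*(1+xi*eta*Vf)/(1-eta*Vf) = 7.95 GPa

7.95 GPa


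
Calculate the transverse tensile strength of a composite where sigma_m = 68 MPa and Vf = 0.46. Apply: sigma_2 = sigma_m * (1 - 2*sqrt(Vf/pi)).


factor = 1 - 2*sqrt(0.46/pi) = 0.2347
sigma_2 = 68 * 0.2347 = 15.96 MPa

15.96 MPa


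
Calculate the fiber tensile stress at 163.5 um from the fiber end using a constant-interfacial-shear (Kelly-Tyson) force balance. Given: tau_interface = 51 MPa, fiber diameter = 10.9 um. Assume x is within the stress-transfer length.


Force balance: sigma_f * (pi*d^2/4) = tau * (pi*d) * x  ->  sigma_f = 4 * tau * x / d
sigma_f = 4 * 51 * 163.5 / 10.9 = 3060.0 MPa

3060.0 MPa


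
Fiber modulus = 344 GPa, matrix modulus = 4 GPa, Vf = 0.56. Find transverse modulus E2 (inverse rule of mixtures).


1/E2 = Vf/Ef + (1-Vf)/Em = 0.56/344 + 0.44/4
E2 = 8.96 GPa

8.96 GPa


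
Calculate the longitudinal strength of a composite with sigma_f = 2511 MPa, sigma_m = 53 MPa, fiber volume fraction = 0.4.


sigma_1 = sigma_f*Vf + sigma_m*(1-Vf) = 2511*0.4 + 53*0.6 = 1036.2 MPa

1036.2 MPa


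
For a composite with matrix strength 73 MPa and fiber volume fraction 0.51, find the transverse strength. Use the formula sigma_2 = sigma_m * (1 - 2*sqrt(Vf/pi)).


factor = 1 - 2*sqrt(0.51/pi) = 0.1942
sigma_2 = 73 * 0.1942 = 14.17 MPa

14.17 MPa


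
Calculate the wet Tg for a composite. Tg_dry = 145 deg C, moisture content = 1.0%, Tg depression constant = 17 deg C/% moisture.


Tg_wet = Tg_dry - k*moisture = 145 - 17*1.0 = 128.0 deg C

128.0 deg C


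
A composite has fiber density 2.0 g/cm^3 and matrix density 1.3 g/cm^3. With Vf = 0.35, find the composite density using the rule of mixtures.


rho_c = rho_f*Vf + rho_m*(1-Vf) = 2.0*0.35 + 1.3*0.65 = 1.545 g/cm^3

1.545 g/cm^3


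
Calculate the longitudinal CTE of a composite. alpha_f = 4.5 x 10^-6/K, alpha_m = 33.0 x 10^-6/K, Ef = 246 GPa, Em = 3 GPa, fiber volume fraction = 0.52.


E1 = Ef*Vf + Em*(1-Vf) = 129.36
alpha_1 = (alpha_f*Ef*Vf + alpha_m*Em*(1-Vf))/E1 = 4.82 x 10^-6/K

4.82 x 10^-6/K


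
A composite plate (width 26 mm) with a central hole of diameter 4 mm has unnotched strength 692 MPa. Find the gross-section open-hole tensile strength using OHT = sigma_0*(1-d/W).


OHT = sigma_0*(1-d/W) = 692*(1-4/26) = 585.5 MPa

585.5 MPa


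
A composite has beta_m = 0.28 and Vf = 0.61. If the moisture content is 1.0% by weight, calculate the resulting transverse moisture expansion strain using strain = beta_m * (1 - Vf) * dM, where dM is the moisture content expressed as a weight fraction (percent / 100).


dM = 1.0/100 = 0.01
strain = beta_m * (1-Vf) * dM = 0.28 * 0.39 * 0.01 = 0.001092

0.001092


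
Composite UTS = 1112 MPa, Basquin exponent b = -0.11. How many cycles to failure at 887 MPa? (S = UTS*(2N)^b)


N = 0.5 * (S/UTS)^(1/b) = 0.5 * (887/1112)^(1/-0.11) = 3.9041 cycles

3.9041 cycles


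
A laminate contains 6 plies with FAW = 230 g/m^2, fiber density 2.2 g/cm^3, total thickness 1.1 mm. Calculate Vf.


Vf = n * FAW / (rho_f * h * 1000) = 6 * 230 / (2.2 * 1.1 * 1000) = 0.5702

0.5702


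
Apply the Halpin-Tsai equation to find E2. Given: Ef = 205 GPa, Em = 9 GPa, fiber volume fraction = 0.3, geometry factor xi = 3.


eta = (Ef/Em - 1)/(Ef/Em + xi) = (22.7778 - 1)/(22.7778 + 3) = 0.8448
E2 = Em*(1+xi*eta*Vf)/(1-eta*Vf) = 21.22 GPa

21.22 GPa


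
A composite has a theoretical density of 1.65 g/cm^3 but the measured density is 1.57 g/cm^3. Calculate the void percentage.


Void% = (rho_theo - rho_actual)/rho_theo * 100 = (1.65 - 1.57)/1.65 * 100 = 4.85%

4.85%


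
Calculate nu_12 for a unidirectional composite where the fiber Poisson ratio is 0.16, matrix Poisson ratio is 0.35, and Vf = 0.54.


nu_12 = nu_f*Vf + nu_m*(1-Vf) = 0.16*0.54 + 0.35*0.46 = 0.2474

0.2474


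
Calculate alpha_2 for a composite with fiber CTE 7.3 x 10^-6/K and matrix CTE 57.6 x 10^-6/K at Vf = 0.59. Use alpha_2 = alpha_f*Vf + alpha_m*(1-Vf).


alpha_2 = alpha_f*Vf + alpha_m*(1-Vf) = 7.3*0.59 + 57.6*0.41 = 27.9 x 10^-6/K

27.9 x 10^-6/K


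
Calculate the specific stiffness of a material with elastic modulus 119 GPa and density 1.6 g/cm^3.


Specific stiffness = E/rho = 119/1.6 = 74.4 GPa/(g/cm^3)

74.4 GPa/(g/cm^3)


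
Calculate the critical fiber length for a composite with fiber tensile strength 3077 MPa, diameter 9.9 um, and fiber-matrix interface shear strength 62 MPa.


Lc = sigma_f * d / (2 * tau_i) = 3077 * 9.9 / (2 * 62) = 245.7 um

245.7 um


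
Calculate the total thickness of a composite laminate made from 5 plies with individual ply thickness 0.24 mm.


h = n * t_ply = 5 * 0.24 = 1.2 mm

1.2 mm


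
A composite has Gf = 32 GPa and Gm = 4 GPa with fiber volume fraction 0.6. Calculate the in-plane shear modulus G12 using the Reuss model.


1/G12 = Vf/Gf + (1-Vf)/Gm = 0.6/32 + 0.4/4
G12 = 8.42 GPa

8.42 GPa


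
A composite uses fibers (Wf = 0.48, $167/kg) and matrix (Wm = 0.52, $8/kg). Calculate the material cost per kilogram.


Cost = cost_f*Wf + cost_m*Wm = 167*0.48 + 8*0.52 = $84.32/kg

$84.32/kg


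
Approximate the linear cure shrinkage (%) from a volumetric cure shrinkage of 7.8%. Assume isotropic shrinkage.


Linear shrinkage ≈ vol_shrink/3 = 7.8/3 = 2.6%

2.6%


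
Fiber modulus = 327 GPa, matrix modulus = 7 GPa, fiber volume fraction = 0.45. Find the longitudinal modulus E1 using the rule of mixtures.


E1 = Ef*Vf + Em*(1-Vf) = 327*0.45 + 7*0.55 = 151.0 GPa

151.0 GPa


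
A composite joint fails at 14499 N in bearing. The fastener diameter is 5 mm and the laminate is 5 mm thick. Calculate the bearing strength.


sigma_br = F/(d*h) = 14499/(5*5) = 580.0 MPa

580.0 MPa


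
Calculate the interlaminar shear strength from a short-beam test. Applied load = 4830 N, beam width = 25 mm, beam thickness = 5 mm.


ILSS = 3F/(4bh) = 3*4830/(4*25*5) = 28.98 MPa

28.98 MPa


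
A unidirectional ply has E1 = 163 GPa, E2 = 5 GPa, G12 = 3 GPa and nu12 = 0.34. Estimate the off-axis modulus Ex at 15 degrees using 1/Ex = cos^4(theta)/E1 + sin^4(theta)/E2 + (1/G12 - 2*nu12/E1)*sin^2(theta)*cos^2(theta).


cos^4(15) = 0.870513, sin^4(15) = 0.004487, sin^2(15)*cos^2(15) = 0.0625
1/G12 - 2*nu12/E1 = 1/3 - 2*0.34/163 = 0.329162 GPa^-1
1/Ex = 0.870513/163 + 0.004487/5 + 0.329162*0.0625 = 0.0268106 GPa^-1
Ex = 37.3 GPa

37.3 GPa


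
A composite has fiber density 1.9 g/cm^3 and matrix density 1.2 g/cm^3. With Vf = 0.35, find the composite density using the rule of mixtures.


rho_c = rho_f*Vf + rho_m*(1-Vf) = 1.9*0.35 + 1.2*0.65 = 1.445 g/cm^3

1.445 g/cm^3


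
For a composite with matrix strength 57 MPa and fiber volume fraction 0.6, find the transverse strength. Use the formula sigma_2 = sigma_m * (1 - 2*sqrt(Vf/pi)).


factor = 1 - 2*sqrt(0.6/pi) = 0.126
sigma_2 = 57 * 0.126 = 7.18 MPa

7.18 MPa


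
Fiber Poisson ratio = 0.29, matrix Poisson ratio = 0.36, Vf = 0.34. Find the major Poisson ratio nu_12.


nu_12 = nu_f*Vf + nu_m*(1-Vf) = 0.29*0.34 + 0.36*0.66 = 0.3362

0.3362


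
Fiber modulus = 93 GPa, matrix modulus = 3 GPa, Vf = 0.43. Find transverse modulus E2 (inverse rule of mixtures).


1/E2 = Vf/Ef + (1-Vf)/Em = 0.43/93 + 0.57/3
E2 = 5.14 GPa

5.14 GPa


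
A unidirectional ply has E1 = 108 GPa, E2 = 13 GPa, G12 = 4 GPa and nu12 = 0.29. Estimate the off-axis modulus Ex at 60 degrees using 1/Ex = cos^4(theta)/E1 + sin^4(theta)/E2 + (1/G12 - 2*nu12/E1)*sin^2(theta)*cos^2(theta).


cos^4(60) = 0.0625, sin^4(60) = 0.5625, sin^2(60)*cos^2(60) = 0.1875
1/G12 - 2*nu12/E1 = 1/4 - 2*0.29/108 = 0.24463 GPa^-1
1/Ex = 0.0625/108 + 0.5625/13 + 0.24463*0.1875 = 0.089716 GPa^-1
Ex = 11.15 GPa

11.15 GPa


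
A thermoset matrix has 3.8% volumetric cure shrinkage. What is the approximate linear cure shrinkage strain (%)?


Linear shrinkage ≈ vol_shrink/3 = 3.8/3 = 1.267%

1.267%


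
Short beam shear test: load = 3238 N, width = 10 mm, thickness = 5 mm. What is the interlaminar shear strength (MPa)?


ILSS = 3F/(4bh) = 3*3238/(4*10*5) = 48.57 MPa

48.57 MPa


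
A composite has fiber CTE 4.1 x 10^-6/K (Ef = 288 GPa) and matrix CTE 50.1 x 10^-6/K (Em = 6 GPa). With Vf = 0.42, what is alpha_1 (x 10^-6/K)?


E1 = Ef*Vf + Em*(1-Vf) = 124.44
alpha_1 = (alpha_f*Ef*Vf + alpha_m*Em*(1-Vf))/E1 = 5.39 x 10^-6/K

5.39 x 10^-6/K


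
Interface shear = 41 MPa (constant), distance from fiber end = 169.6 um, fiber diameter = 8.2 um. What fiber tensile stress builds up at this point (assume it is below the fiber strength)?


Force balance: sigma_f * (pi*d^2/4) = tau * (pi*d) * x  ->  sigma_f = 4 * tau * x / d
sigma_f = 4 * 41 * 169.6 / 8.2 = 3392.0 MPa

3392.0 MPa


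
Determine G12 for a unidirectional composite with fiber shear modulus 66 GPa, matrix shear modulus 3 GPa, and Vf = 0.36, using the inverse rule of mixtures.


1/G12 = Vf/Gf + (1-Vf)/Gm = 0.36/66 + 0.64/3
G12 = 4.57 GPa

4.57 GPa


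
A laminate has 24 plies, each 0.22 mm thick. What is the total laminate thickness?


h = n * t_ply = 24 * 0.22 = 5.28 mm

5.28 mm


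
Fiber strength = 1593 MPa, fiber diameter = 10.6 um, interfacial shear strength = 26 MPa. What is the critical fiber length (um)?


Lc = sigma_f * d / (2 * tau_i) = 1593 * 10.6 / (2 * 26) = 324.7 um

324.7 um


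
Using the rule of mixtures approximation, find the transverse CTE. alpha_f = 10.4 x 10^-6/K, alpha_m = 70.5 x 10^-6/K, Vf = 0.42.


alpha_2 = alpha_f*Vf + alpha_m*(1-Vf) = 10.4*0.42 + 70.5*0.58 = 45.3 x 10^-6/K

45.3 x 10^-6/K


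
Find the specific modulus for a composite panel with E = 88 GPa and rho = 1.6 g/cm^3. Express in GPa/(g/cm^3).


Specific stiffness = E/rho = 88/1.6 = 55.0 GPa/(g/cm^3)

55.0 GPa/(g/cm^3)


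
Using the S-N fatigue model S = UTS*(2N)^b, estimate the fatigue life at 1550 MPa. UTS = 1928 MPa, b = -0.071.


N = 0.5 * (S/UTS)^(1/b) = 0.5 * (1550/1928)^(1/-0.071) = 10.8102 cycles

10.8102 cycles


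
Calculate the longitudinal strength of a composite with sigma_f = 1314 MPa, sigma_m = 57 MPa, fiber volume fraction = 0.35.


sigma_1 = sigma_f*Vf + sigma_m*(1-Vf) = 1314*0.35 + 57*0.65 = 497.0 MPa

497.0 MPa


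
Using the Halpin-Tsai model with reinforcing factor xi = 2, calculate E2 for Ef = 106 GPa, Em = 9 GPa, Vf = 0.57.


eta = (Ef/Em - 1)/(Ef/Em + xi) = (11.7778 - 1)/(11.7778 + 2) = 0.7823
E2 = Em*(1+xi*eta*Vf)/(1-eta*Vf) = 30.73 GPa

30.73 GPa


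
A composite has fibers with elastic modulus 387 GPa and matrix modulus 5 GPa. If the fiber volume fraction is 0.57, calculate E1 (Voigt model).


E1 = Ef*Vf + Em*(1-Vf) = 387*0.57 + 5*0.43 = 222.74 GPa

222.74 GPa


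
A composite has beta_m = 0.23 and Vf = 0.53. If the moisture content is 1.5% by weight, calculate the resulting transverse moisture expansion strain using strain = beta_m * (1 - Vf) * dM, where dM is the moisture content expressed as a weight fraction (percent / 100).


dM = 1.5/100 = 0.015
strain = beta_m * (1-Vf) * dM = 0.23 * 0.47 * 0.015 = 0.0016215

0.0016215


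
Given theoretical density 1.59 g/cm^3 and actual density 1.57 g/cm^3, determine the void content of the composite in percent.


Void% = (rho_theo - rho_actual)/rho_theo * 100 = (1.59 - 1.57)/1.59 * 100 = 1.26%

1.26%


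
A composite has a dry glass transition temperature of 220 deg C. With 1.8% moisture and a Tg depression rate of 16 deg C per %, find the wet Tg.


Tg_wet = Tg_dry - k*moisture = 220 - 16*1.8 = 191.2 deg C

191.2 deg C


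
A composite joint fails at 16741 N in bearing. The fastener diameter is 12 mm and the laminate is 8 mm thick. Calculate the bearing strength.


sigma_br = F/(d*h) = 16741/(12*8) = 174.4 MPa

174.4 MPa


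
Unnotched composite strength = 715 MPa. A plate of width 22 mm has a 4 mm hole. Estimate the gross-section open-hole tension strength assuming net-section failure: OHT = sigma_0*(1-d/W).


OHT = sigma_0*(1-d/W) = 715*(1-4/22) = 585.0 MPa

585.0 MPa


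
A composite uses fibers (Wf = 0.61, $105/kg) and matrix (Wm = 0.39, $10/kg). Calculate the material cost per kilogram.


Cost = cost_f*Wf + cost_m*Wm = 105*0.61 + 10*0.39 = $67.95/kg

$67.95/kg


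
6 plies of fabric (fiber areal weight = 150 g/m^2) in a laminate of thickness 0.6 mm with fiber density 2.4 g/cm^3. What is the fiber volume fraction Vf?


Vf = n * FAW / (rho_f * h * 1000) = 6 * 150 / (2.4 * 0.6 * 1000) = 0.625

0.625


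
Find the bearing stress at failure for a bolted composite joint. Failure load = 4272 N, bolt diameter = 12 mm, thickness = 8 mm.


sigma_br = F/(d*h) = 4272/(12*8) = 44.5 MPa

44.5 MPa


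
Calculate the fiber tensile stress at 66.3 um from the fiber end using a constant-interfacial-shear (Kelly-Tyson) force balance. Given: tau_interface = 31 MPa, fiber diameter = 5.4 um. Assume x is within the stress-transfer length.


Force balance: sigma_f * (pi*d^2/4) = tau * (pi*d) * x  ->  sigma_f = 4 * tau * x / d
sigma_f = 4 * 31 * 66.3 / 5.4 = 1522.4 MPa

1522.4 MPa


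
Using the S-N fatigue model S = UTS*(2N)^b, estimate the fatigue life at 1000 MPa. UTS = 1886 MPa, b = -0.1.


N = 0.5 * (S/UTS)^(1/b) = 0.5 * (1000/1886)^(1/-0.1) = 284.6996 cycles

284.6996 cycles


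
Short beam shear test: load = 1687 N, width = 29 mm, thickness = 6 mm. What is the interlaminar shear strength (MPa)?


ILSS = 3F/(4bh) = 3*1687/(4*29*6) = 7.27 MPa

7.27 MPa
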